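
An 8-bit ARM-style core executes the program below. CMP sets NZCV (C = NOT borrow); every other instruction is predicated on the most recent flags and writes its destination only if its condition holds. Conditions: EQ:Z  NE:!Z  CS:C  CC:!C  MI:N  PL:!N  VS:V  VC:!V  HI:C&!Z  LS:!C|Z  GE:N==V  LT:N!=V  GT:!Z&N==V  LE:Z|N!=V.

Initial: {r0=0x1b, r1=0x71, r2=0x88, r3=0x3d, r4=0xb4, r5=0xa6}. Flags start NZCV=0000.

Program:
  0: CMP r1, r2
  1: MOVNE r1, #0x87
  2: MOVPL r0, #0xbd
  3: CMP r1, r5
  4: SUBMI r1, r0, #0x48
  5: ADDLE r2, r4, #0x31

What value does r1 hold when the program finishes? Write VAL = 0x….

0: ✓ CMP  NZCV=1001
1: ✓ MOVNE  r1←0x87
2: · MOVPL
3: ✓ CMP  NZCV=1000
4: ✓ SUBMI  r1←0xd3
5: ✓ ADDLE  r2←0xe5

VAL = 0xd3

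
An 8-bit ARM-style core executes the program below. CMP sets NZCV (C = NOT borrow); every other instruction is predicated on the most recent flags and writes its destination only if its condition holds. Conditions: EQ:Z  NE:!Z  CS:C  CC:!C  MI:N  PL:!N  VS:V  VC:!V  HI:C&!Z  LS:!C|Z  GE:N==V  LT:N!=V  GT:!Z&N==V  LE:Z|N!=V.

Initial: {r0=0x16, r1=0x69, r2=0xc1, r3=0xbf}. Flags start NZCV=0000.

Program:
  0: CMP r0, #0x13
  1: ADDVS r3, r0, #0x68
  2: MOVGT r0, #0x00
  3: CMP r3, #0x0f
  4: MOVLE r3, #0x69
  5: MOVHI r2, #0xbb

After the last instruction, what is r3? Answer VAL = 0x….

VAL = 0x69

0: ✓ CMP  NZCV=0010
1: · ADDVS
2: ✓ MOVGT  r0←0x00
3: ✓ CMP  NZCV=1010
4: ✓ MOVLE  r3←0x69
5: ✓ MOVHI  r2←0xbb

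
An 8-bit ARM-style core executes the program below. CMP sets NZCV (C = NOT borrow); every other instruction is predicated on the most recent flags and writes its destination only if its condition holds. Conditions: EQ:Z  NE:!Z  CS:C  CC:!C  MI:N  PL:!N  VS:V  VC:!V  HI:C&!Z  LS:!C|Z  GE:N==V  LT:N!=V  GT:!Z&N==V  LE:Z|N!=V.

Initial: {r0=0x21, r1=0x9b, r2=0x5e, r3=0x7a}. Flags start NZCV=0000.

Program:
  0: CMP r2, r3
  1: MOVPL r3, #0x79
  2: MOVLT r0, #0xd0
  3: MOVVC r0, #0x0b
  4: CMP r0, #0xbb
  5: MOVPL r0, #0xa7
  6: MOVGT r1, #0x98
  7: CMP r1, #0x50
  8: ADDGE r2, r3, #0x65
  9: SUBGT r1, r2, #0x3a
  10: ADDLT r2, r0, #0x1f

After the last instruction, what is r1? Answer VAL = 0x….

[0] flags=1000 → (cmp)
[1] flags=1000 PL?F → skip
[2] flags=1000 LT?T → r0=0xd0
[3] flags=1000 VC?T → r0=0x0b
[4] flags=0000 → (cmp)
[5] flags=0000 PL?T → r0=0xa7
[6] flags=0000 GT?T → r1=0x98
[7] flags=0011 → (cmp)
[8] flags=0011 GE?F → skip
[9] flags=0011 GT?F → skip
[10] flags=0011 LT?T → r2=0xc6

VAL = 0x98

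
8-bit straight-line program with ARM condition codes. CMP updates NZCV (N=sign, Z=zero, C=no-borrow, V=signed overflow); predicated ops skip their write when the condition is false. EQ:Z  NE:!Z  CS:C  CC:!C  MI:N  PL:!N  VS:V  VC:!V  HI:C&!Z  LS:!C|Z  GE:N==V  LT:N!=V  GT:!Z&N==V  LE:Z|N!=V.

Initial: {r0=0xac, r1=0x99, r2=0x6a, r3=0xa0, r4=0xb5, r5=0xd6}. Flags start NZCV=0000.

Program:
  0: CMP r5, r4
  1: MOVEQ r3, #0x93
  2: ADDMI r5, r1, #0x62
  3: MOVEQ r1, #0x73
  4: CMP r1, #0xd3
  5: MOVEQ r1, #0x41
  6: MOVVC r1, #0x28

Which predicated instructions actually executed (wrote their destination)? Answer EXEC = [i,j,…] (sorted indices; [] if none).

EXEC = [6]

0: ✓ CMP  NZCV=0010
1: · MOVEQ
2: · ADDMI
3: · MOVEQ
4: ✓ CMP  NZCV=1000
5: · MOVEQ
6: ✓ MOVVC  r1←0x28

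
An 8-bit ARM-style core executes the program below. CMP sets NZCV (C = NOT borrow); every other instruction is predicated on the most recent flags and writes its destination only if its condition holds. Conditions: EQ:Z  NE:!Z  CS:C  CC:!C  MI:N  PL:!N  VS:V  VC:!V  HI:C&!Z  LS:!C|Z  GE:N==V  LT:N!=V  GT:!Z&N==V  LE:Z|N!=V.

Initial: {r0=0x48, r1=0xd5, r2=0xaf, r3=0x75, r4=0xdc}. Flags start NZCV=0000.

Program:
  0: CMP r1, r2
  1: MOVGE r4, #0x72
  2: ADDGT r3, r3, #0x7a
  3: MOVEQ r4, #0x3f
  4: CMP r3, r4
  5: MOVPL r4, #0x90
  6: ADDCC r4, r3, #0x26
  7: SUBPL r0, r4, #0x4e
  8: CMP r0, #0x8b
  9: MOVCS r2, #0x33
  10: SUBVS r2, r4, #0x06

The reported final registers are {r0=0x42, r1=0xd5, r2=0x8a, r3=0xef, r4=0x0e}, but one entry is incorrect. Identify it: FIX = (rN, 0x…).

[0] flags=0010 → (cmp)
[1] flags=0010 GE?T → r4=0x72
[2] flags=0010 GT?T → r3=0xef
[3] flags=0010 EQ?F → skip
[4] flags=0011 → (cmp)
[5] flags=0011 PL?T → r4=0x90
[6] flags=0011 CC?F → skip
[7] flags=0011 PL?T → r0=0x42
[8] flags=1001 → (cmp)
[9] flags=1001 CS?F → skip
[10] flags=1001 VS?T → r2=0x8a

FIX = (r4, 0x90)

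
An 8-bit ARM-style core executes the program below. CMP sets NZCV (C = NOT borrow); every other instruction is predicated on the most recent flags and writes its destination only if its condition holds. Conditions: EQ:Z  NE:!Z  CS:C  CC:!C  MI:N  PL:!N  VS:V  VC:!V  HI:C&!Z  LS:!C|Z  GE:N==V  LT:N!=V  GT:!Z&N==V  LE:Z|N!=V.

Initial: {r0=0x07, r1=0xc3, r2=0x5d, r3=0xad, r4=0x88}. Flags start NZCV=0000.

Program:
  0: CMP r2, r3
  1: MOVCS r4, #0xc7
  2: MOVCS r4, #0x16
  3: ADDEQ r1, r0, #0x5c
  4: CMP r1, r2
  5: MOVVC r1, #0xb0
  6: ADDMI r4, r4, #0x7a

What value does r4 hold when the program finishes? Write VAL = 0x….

[0] flags=1001 → (cmp)
[1] flags=1001 CS?F → skip
[2] flags=1001 CS?F → skip
[3] flags=1001 EQ?F → skip
[4] flags=0011 → (cmp)
[5] flags=0011 VC?F → skip
[6] flags=0011 MI?F → skip

VAL = 0x88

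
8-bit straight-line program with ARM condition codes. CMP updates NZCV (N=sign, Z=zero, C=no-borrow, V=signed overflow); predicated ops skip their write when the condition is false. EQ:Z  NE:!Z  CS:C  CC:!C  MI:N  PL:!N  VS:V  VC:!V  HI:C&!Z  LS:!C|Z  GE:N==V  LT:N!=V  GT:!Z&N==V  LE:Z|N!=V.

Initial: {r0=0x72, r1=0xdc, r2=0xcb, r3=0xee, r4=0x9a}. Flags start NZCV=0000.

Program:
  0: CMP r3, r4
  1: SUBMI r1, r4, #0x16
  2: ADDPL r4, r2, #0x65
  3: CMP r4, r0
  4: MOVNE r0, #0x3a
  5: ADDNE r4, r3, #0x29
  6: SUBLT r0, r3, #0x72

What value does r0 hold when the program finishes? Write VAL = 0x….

VAL = 0x7c

0: ✓ CMP  NZCV=0010
1: · SUBMI
2: ✓ ADDPL  r4←0x30
3: ✓ CMP  NZCV=1000
4: ✓ MOVNE  r0←0x3a
5: ✓ ADDNE  r4←0x17
6: ✓ SUBLT  r0←0x7c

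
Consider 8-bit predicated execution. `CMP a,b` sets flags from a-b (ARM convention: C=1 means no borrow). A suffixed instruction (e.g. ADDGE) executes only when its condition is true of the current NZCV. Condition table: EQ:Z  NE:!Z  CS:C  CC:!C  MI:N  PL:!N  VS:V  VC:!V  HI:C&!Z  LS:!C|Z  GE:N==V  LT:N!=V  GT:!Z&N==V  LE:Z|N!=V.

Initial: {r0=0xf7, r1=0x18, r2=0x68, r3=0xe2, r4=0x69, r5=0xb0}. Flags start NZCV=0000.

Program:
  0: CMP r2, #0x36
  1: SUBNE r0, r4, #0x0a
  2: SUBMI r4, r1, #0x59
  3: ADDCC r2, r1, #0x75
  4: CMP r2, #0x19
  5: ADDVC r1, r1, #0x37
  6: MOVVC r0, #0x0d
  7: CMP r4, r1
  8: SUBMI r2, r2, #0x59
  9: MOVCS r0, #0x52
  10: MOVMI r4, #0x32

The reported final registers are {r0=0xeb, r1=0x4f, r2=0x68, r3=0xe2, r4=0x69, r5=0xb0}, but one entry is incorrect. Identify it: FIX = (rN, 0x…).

FIX = (r0, 0x52)

[0] flags=0010 → (cmp)
[1] flags=0010 NE?T → r0=0x5f
[2] flags=0010 MI?F → skip
[3] flags=0010 CC?F → skip
[4] flags=0010 → (cmp)
[5] flags=0010 VC?T → r1=0x4f
[6] flags=0010 VC?T → r0=0x0d
[7] flags=0010 → (cmp)
[8] flags=0010 MI?F → skip
[9] flags=0010 CS?T → r0=0x52
[10] flags=0010 MI?F → skip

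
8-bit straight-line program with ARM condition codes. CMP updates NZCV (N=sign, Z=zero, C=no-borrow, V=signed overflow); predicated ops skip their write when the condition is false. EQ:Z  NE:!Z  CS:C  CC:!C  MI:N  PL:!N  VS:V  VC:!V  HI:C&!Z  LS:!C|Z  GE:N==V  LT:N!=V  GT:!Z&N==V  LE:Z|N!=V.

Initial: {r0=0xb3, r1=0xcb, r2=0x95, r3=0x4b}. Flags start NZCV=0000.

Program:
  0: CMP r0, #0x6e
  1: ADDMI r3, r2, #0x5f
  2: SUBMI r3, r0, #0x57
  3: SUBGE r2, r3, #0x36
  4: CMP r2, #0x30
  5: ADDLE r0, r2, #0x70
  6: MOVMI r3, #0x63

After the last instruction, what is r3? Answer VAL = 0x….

0: ✓ CMP  NZCV=0011
1: · ADDMI
2: · SUBMI
3: · SUBGE
4: ✓ CMP  NZCV=0011
5: ✓ ADDLE  r0←0x05
6: · MOVMI

VAL = 0x4b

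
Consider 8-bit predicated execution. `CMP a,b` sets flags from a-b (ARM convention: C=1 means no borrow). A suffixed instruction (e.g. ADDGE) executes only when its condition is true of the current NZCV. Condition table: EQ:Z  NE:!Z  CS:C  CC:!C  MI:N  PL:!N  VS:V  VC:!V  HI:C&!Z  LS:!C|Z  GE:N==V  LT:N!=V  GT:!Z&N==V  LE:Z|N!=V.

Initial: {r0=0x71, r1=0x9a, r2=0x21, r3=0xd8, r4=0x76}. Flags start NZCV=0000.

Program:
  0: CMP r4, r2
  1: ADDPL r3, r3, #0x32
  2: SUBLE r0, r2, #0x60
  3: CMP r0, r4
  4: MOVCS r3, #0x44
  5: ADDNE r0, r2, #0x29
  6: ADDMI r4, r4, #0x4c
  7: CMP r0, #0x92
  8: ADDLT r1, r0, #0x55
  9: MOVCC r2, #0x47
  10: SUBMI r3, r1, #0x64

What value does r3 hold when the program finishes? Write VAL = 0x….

0: ✓ CMP  NZCV=0010
1: ✓ ADDPL  r3←0x0a
2: · SUBLE
3: ✓ CMP  NZCV=1000
4: · MOVCS
5: ✓ ADDNE  r0←0x4a
6: ✓ ADDMI  r4←0xc2
7: ✓ CMP  NZCV=1001
8: · ADDLT
9: ✓ MOVCC  r2←0x47
10: ✓ SUBMI  r3←0x36

VAL = 0x36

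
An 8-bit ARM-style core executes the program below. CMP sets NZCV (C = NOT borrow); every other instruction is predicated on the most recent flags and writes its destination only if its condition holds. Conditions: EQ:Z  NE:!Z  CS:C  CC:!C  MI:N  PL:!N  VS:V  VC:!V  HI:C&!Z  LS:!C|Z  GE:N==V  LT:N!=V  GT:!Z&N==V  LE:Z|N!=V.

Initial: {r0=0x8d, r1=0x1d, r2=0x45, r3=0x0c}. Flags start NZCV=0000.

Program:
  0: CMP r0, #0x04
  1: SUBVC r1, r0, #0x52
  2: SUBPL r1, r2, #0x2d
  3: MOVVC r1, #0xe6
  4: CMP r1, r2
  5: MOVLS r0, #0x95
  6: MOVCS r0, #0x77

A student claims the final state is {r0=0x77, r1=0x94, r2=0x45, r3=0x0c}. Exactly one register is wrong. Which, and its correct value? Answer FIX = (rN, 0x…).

FIX = (r1, 0xe6)

[0] flags=1010 → (cmp)
[1] flags=1010 VC?T → r1=0x3b
[2] flags=1010 PL?F → skip
[3] flags=1010 VC?T → r1=0xe6
[4] flags=1010 → (cmp)
[5] flags=1010 LS?F → skip
[6] flags=1010 CS?T → r0=0x77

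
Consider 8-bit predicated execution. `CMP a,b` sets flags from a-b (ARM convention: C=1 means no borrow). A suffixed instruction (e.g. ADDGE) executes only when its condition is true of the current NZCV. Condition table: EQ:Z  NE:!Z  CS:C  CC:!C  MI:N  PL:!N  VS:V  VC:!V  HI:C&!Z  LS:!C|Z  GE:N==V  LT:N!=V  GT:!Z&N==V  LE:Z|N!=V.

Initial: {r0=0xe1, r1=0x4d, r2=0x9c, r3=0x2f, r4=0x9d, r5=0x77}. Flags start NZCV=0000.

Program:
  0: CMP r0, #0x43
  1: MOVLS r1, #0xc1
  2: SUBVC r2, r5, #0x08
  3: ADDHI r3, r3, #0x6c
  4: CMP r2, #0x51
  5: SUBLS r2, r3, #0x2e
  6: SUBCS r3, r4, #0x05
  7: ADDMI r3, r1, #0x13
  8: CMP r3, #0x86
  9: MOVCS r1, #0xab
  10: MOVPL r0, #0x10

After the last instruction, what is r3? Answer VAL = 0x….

VAL = 0x98

[0] flags=1010 → (cmp)
[1] flags=1010 LS?F → skip
[2] flags=1010 VC?T → r2=0x6f
[3] flags=1010 HI?T → r3=0x9b
[4] flags=0010 → (cmp)
[5] flags=0010 LS?F → skip
[6] flags=0010 CS?T → r3=0x98
[7] flags=0010 MI?F → skip
[8] flags=0010 → (cmp)
[9] flags=0010 CS?T → r1=0xab
[10] flags=0010 PL?T → r0=0x10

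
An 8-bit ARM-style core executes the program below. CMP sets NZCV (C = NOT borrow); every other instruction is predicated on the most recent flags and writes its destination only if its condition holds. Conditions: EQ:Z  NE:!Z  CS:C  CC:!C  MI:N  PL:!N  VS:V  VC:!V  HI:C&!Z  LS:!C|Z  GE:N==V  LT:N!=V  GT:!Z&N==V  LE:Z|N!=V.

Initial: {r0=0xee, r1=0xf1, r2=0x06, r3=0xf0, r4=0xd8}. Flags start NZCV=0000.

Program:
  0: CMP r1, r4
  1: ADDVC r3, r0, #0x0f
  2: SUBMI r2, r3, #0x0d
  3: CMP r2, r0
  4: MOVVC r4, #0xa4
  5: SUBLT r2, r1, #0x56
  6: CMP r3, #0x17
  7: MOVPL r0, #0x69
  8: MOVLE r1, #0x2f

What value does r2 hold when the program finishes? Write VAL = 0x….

VAL = 0x06

[0] flags=0010 → (cmp)
[1] flags=0010 VC?T → r3=0xfd
[2] flags=0010 MI?F → skip
[3] flags=0000 → (cmp)
[4] flags=0000 VC?T → r4=0xa4
[5] flags=0000 LT?F → skip
[6] flags=1010 → (cmp)
[7] flags=1010 PL?F → skip
[8] flags=1010 LE?T → r1=0x2f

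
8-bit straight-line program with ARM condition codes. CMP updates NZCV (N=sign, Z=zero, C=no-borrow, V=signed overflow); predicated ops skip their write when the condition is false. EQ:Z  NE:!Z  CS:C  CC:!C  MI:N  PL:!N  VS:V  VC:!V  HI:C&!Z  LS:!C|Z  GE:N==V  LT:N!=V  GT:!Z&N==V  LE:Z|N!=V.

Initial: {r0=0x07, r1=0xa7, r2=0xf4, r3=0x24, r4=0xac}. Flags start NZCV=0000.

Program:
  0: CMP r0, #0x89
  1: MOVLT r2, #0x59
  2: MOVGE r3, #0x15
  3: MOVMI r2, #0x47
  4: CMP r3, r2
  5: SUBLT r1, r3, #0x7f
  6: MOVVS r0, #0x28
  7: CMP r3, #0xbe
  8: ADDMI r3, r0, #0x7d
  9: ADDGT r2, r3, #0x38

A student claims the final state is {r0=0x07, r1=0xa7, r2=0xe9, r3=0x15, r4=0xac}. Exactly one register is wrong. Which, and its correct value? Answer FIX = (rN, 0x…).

FIX = (r2, 0x4d)

[0] flags=0000 → (cmp)
[1] flags=0000 LT?F → skip
[2] flags=0000 GE?T → r3=0x15
[3] flags=0000 MI?F → skip
[4] flags=0000 → (cmp)
[5] flags=0000 LT?F → skip
[6] flags=0000 VS?F → skip
[7] flags=0000 → (cmp)
[8] flags=0000 MI?F → skip
[9] flags=0000 GT?T → r2=0x4d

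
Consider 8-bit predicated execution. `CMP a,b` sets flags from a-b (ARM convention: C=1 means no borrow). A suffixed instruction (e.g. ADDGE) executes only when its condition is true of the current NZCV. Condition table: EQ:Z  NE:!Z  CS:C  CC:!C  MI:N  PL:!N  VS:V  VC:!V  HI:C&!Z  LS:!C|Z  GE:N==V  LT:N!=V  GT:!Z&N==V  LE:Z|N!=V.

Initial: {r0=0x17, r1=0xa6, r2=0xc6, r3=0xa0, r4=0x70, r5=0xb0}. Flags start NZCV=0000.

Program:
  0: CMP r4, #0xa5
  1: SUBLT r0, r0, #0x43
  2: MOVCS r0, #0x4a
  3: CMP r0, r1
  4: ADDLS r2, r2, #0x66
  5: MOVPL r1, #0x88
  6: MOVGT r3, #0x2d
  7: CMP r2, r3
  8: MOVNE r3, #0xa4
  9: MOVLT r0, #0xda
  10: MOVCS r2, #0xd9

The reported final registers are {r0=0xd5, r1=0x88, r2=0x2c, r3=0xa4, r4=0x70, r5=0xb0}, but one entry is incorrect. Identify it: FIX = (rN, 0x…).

0: ✓ CMP  NZCV=1001
1: · SUBLT
2: · MOVCS
3: ✓ CMP  NZCV=0000
4: ✓ ADDLS  r2←0x2c
5: ✓ MOVPL  r1←0x88
6: ✓ MOVGT  r3←0x2d
7: ✓ CMP  NZCV=1000
8: ✓ MOVNE  r3←0xa4
9: ✓ MOVLT  r0←0xda
10: · MOVCS

FIX = (r0, 0xda)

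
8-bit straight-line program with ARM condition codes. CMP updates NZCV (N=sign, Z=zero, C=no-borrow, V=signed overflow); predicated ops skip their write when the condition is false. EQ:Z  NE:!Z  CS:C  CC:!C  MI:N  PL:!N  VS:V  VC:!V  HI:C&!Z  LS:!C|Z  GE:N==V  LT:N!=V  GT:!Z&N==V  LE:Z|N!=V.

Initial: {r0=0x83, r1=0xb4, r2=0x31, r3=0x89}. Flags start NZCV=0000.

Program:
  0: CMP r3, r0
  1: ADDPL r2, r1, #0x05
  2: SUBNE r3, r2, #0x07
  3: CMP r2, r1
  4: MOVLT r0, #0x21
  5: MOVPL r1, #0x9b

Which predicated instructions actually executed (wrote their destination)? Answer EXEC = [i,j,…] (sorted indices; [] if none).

EXEC = [1,2,5]

[0] flags=0010 → (cmp)
[1] flags=0010 PL?T → r2=0xb9
[2] flags=0010 NE?T → r3=0xb2
[3] flags=0010 → (cmp)
[4] flags=0010 LT?F → skip
[5] flags=0010 PL?T → r1=0x9b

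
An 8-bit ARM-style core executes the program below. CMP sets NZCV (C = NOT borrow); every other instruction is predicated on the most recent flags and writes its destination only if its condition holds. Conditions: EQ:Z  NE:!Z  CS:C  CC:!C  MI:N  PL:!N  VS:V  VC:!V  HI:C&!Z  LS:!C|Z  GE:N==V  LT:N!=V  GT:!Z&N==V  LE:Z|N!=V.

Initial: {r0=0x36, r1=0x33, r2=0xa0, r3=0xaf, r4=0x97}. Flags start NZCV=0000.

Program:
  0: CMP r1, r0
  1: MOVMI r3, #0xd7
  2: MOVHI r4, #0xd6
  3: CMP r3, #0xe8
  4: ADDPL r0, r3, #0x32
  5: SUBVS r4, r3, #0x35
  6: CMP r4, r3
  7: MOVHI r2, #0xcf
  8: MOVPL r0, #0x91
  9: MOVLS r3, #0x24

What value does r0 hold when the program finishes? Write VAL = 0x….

VAL = 0x36

[0] flags=1000 → (cmp)
[1] flags=1000 MI?T → r3=0xd7
[2] flags=1000 HI?F → skip
[3] flags=1000 → (cmp)
[4] flags=1000 PL?F → skip
[5] flags=1000 VS?F → skip
[6] flags=1000 → (cmp)
[7] flags=1000 HI?F → skip
[8] flags=1000 PL?F → skip
[9] flags=1000 LS?T → r3=0x24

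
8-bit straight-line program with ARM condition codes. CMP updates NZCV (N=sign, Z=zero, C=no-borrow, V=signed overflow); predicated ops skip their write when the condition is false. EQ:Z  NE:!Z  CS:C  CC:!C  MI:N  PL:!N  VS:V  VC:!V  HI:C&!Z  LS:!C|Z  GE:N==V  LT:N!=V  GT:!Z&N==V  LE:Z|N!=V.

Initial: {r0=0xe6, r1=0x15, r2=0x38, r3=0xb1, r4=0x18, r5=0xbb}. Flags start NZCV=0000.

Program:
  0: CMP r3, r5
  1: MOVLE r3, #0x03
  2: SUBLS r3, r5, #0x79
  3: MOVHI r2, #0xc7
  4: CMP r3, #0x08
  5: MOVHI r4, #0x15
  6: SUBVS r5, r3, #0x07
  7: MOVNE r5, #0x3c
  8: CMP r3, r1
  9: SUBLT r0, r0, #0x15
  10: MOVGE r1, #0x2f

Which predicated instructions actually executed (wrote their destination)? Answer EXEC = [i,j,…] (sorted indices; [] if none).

[0] flags=1000 → (cmp)
[1] flags=1000 LE?T → r3=0x03
[2] flags=1000 LS?T → r3=0x42
[3] flags=1000 HI?F → skip
[4] flags=0010 → (cmp)
[5] flags=0010 HI?T → r4=0x15
[6] flags=0010 VS?F → skip
[7] flags=0010 NE?T → r5=0x3c
[8] flags=0010 → (cmp)
[9] flags=0010 LT?F → skip
[10] flags=0010 GE?T → r1=0x2f

EXEC = [1,2,5,7,10]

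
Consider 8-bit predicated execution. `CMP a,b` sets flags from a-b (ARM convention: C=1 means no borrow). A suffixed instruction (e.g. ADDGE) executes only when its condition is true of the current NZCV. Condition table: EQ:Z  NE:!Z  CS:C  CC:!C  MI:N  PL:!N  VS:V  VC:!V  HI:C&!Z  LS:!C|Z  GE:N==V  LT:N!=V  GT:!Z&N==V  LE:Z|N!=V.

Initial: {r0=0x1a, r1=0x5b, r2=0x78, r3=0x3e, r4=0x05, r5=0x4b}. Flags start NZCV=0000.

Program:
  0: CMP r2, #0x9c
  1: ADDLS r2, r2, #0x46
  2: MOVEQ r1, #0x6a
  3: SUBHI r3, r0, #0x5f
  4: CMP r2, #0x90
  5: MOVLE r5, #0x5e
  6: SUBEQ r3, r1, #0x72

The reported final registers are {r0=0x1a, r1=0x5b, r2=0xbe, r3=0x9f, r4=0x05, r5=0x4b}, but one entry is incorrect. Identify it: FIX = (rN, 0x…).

FIX = (r3, 0x3e)

0: ✓ CMP  NZCV=1001
1: ✓ ADDLS  r2←0xbe
2: · MOVEQ
3: · SUBHI
4: ✓ CMP  NZCV=0010
5: · MOVLE
6: · SUBEQ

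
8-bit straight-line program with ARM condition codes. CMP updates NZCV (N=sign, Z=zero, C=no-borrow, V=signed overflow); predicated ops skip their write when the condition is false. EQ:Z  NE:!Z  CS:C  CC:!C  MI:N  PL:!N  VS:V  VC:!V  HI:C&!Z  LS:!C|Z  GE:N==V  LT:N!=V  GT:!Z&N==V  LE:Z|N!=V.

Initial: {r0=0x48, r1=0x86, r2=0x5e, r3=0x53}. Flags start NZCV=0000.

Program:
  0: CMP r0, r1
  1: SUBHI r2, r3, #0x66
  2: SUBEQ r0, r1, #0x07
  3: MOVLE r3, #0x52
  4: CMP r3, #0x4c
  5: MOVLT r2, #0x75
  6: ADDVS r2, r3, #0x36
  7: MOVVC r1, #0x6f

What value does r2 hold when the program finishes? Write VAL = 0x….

VAL = 0x5e

[0] flags=1001 → (cmp)
[1] flags=1001 HI?F → skip
[2] flags=1001 EQ?F → skip
[3] flags=1001 LE?F → skip
[4] flags=0010 → (cmp)
[5] flags=0010 LT?F → skip
[6] flags=0010 VS?F → skip
[7] flags=0010 VC?T → r1=0x6f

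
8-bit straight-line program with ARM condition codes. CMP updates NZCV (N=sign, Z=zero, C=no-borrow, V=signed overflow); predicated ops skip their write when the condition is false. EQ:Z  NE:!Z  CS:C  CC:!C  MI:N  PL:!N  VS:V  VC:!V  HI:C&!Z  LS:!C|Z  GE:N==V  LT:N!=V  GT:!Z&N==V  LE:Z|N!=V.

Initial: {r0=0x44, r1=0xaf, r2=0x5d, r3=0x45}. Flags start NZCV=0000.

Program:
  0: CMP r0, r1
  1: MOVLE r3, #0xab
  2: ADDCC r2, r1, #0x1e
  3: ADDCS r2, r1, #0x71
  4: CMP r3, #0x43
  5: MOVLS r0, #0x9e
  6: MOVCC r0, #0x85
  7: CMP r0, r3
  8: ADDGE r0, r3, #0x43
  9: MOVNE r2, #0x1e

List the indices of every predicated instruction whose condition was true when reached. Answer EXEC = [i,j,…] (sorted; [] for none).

0: ✓ CMP  NZCV=1001
1: · MOVLE
2: ✓ ADDCC  r2←0xcd
3: · ADDCS
4: ✓ CMP  NZCV=0010
5: · MOVLS
6: · MOVCC
7: ✓ CMP  NZCV=1000
8: · ADDGE
9: ✓ MOVNE  r2←0x1e

EXEC = [2,9]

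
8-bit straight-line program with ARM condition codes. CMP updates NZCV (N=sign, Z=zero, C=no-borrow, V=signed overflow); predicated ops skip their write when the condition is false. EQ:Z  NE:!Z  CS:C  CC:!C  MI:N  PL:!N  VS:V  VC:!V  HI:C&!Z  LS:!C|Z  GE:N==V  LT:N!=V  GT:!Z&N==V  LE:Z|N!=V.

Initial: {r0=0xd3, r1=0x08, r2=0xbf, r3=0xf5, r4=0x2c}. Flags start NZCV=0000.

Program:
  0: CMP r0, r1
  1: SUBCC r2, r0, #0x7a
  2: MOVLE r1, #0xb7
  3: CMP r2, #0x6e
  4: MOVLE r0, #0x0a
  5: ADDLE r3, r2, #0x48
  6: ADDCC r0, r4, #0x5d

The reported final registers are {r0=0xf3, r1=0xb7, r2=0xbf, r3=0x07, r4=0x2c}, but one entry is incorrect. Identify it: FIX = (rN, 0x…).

[0] flags=1010 → (cmp)
[1] flags=1010 CC?F → skip
[2] flags=1010 LE?T → r1=0xb7
[3] flags=0011 → (cmp)
[4] flags=0011 LE?T → r0=0x0a
[5] flags=0011 LE?T → r3=0x07
[6] flags=0011 CC?F → skip

FIX = (r0, 0x0a)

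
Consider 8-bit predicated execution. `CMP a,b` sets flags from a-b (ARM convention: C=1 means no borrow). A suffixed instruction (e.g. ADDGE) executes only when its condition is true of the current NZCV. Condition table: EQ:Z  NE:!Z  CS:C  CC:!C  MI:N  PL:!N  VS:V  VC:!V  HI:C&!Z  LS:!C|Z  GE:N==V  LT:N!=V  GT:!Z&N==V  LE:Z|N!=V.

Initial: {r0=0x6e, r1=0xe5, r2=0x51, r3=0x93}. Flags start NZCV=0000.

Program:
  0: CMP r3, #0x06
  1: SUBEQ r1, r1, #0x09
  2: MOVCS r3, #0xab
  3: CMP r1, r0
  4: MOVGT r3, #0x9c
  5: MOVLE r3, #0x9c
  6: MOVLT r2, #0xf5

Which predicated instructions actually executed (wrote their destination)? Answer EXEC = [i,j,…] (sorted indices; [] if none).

EXEC = [2,5,6]

0: ✓ CMP  NZCV=1010
1: · SUBEQ
2: ✓ MOVCS  r3←0xab
3: ✓ CMP  NZCV=0011
4: · MOVGT
5: ✓ MOVLE  r3←0x9c
6: ✓ MOVLT  r2←0xf5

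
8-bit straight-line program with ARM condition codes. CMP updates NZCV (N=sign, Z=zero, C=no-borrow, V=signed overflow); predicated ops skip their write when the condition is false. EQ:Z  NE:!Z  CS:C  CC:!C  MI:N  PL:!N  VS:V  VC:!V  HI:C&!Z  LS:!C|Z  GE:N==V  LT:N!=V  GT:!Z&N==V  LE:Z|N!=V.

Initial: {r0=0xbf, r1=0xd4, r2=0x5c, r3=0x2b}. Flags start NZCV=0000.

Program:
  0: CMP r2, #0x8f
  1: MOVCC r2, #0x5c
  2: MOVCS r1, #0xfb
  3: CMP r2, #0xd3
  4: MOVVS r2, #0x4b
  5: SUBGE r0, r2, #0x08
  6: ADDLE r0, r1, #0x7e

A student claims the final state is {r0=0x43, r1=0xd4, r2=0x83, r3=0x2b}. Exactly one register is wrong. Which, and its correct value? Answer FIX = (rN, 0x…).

FIX = (r2, 0x4b)

0: ✓ CMP  NZCV=1001
1: ✓ MOVCC  r2←0x5c
2: · MOVCS
3: ✓ CMP  NZCV=1001
4: ✓ MOVVS  r2←0x4b
5: ✓ SUBGE  r0←0x43
6: · ADDLE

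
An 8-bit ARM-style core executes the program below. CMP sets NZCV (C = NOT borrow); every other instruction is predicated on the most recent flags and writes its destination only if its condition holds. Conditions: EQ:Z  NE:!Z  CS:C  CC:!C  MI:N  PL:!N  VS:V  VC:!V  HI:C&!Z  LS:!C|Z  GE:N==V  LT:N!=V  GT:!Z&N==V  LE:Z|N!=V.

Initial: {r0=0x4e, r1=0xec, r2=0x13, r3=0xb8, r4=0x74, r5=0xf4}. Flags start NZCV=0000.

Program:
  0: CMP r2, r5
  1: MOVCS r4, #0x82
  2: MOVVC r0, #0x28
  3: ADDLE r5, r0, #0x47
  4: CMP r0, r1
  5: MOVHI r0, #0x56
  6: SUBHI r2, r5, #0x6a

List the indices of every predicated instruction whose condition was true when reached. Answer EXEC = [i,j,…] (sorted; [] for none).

EXEC = [2]

0: ✓ CMP  NZCV=0000
1: · MOVCS
2: ✓ MOVVC  r0←0x28
3: · ADDLE
4: ✓ CMP  NZCV=0000
5: · MOVHI
6: · SUBHI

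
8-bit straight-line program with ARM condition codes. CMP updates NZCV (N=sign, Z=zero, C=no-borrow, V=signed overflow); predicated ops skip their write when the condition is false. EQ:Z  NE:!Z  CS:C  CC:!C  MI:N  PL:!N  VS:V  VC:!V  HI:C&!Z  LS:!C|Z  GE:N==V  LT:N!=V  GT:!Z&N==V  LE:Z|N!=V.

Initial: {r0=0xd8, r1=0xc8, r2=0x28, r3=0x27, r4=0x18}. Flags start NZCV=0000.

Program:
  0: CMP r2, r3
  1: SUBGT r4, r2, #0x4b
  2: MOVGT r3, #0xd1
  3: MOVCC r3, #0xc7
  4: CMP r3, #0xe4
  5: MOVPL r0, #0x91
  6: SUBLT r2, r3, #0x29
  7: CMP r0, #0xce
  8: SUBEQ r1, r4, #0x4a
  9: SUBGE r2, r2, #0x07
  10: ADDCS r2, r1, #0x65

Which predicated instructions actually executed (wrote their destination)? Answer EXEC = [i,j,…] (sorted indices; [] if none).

EXEC = [1,2,6,9,10]

0: ✓ CMP  NZCV=0010
1: ✓ SUBGT  r4←0xdd
2: ✓ MOVGT  r3←0xd1
3: · MOVCC
4: ✓ CMP  NZCV=1000
5: · MOVPL
6: ✓ SUBLT  r2←0xa8
7: ✓ CMP  NZCV=0010
8: · SUBEQ
9: ✓ SUBGE  r2←0xa1
10: ✓ ADDCS  r2←0x2d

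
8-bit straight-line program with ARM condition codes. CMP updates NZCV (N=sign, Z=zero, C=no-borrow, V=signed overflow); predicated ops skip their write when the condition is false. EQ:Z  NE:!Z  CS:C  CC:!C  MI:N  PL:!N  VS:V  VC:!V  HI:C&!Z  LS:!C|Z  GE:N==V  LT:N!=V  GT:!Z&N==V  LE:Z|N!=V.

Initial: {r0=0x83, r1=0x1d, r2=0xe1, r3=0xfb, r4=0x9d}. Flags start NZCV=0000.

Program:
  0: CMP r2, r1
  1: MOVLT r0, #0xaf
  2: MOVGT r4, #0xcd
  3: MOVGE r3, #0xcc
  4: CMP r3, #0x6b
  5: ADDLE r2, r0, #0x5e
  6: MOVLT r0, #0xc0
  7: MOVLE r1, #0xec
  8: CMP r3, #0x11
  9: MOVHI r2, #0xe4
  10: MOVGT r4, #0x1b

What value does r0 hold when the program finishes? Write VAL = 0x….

VAL = 0xc0

[0] flags=1010 → (cmp)
[1] flags=1010 LT?T → r0=0xaf
[2] flags=1010 GT?F → skip
[3] flags=1010 GE?F → skip
[4] flags=1010 → (cmp)
[5] flags=1010 LE?T → r2=0x0d
[6] flags=1010 LT?T → r0=0xc0
[7] flags=1010 LE?T → r1=0xec
[8] flags=1010 → (cmp)
[9] flags=1010 HI?T → r2=0xe4
[10] flags=1010 GT?F → skip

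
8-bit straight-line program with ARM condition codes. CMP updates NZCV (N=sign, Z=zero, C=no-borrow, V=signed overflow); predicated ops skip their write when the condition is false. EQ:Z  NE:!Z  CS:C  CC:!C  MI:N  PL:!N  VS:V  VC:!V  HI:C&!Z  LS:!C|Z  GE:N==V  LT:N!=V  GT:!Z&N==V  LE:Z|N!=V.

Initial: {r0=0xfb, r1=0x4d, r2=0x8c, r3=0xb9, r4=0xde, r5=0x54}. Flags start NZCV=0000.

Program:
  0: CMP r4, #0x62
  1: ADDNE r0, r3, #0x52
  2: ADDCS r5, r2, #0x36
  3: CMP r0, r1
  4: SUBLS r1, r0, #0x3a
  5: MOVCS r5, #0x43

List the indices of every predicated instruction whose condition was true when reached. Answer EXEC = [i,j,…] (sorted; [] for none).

0: ✓ CMP  NZCV=0011
1: ✓ ADDNE  r0←0x0b
2: ✓ ADDCS  r5←0xc2
3: ✓ CMP  NZCV=1000
4: ✓ SUBLS  r1←0xd1
5: · MOVCS

EXEC = [1,2,4]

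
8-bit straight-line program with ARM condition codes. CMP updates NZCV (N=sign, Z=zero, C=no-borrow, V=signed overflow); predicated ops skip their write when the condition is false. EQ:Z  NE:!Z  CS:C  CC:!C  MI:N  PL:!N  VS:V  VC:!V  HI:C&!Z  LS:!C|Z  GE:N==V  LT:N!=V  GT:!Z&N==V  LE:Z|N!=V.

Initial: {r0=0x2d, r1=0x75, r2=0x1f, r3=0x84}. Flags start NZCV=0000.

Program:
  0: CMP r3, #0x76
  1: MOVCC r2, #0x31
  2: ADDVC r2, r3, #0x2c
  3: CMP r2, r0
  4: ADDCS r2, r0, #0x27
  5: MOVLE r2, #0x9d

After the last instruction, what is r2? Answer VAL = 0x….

VAL = 0x9d

[0] flags=0011 → (cmp)
[1] flags=0011 CC?F → skip
[2] flags=0011 VC?F → skip
[3] flags=1000 → (cmp)
[4] flags=1000 CS?F → skip
[5] flags=1000 LE?T → r2=0x9d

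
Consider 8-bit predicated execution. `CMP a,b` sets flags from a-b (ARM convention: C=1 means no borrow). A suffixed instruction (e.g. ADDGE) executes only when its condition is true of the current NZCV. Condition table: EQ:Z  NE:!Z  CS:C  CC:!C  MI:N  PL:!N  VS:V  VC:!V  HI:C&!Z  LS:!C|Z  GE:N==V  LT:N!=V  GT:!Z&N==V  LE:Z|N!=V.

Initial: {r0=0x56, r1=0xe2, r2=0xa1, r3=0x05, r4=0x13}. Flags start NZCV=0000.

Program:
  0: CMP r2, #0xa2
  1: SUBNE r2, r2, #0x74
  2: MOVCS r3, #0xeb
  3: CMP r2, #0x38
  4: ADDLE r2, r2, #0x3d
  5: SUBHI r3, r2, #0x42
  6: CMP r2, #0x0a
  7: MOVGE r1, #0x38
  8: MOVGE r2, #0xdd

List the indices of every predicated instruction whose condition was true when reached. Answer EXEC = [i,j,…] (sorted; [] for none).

EXEC = [1,4,7,8]

0: ✓ CMP  NZCV=1000
1: ✓ SUBNE  r2←0x2d
2: · MOVCS
3: ✓ CMP  NZCV=1000
4: ✓ ADDLE  r2←0x6a
5: · SUBHI
6: ✓ CMP  NZCV=0010
7: ✓ MOVGE  r1←0x38
8: ✓ MOVGE  r2←0xdd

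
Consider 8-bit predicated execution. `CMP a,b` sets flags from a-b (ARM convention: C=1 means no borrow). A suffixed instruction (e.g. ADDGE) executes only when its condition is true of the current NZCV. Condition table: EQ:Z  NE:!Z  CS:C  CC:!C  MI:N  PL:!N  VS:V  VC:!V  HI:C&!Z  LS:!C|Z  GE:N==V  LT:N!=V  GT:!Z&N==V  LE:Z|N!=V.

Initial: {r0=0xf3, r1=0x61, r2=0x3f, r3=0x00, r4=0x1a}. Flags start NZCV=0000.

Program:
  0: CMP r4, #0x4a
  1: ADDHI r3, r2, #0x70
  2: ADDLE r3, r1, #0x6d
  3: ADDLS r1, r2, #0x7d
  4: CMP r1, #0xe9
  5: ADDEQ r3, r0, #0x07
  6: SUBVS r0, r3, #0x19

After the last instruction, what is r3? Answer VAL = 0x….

[0] flags=1000 → (cmp)
[1] flags=1000 HI?F → skip
[2] flags=1000 LE?T → r3=0xce
[3] flags=1000 LS?T → r1=0xbc
[4] flags=1000 → (cmp)
[5] flags=1000 EQ?F → skip
[6] flags=1000 VS?F → skip

VAL = 0xce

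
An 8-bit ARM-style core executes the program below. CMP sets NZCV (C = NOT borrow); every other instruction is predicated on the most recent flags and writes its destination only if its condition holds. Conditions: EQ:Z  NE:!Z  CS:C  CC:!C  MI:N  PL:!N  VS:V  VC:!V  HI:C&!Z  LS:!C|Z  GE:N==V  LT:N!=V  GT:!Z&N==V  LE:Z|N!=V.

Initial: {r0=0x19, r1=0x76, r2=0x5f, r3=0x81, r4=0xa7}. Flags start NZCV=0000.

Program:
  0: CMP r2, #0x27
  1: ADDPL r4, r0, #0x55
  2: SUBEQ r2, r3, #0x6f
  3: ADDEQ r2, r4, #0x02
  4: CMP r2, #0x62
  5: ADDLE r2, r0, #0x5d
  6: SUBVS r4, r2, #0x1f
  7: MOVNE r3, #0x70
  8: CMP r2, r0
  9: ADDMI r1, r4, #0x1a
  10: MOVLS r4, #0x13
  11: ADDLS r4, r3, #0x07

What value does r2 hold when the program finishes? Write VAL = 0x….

VAL = 0x76

[0] flags=0010 → (cmp)
[1] flags=0010 PL?T → r4=0x6e
[2] flags=0010 EQ?F → skip
[3] flags=0010 EQ?F → skip
[4] flags=1000 → (cmp)
[5] flags=1000 LE?T → r2=0x76
[6] flags=1000 VS?F → skip
[7] flags=1000 NE?T → r3=0x70
[8] flags=0010 → (cmp)
[9] flags=0010 MI?F → skip
[10] flags=0010 LS?F → skip
[11] flags=0010 LS?F → skip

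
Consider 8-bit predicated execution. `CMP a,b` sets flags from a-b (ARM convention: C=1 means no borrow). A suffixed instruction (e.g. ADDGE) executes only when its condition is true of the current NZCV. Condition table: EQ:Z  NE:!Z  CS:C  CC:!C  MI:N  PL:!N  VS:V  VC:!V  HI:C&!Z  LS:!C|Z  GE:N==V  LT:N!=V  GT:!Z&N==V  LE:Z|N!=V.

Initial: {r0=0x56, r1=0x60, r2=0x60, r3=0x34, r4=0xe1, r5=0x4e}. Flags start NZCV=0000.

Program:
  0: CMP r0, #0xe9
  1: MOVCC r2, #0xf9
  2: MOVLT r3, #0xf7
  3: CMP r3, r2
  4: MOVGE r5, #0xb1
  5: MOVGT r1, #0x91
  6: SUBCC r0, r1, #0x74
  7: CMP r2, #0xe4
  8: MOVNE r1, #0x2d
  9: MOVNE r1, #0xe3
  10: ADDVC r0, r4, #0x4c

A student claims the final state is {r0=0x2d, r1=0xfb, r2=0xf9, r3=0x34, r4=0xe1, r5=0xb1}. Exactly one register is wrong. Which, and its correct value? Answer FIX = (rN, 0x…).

FIX = (r1, 0xe3)

0: ✓ CMP  NZCV=0000
1: ✓ MOVCC  r2←0xf9
2: · MOVLT
3: ✓ CMP  NZCV=0000
4: ✓ MOVGE  r5←0xb1
5: ✓ MOVGT  r1←0x91
6: ✓ SUBCC  r0←0x1d
7: ✓ CMP  NZCV=0010
8: ✓ MOVNE  r1←0x2d
9: ✓ MOVNE  r1←0xe3
10: ✓ ADDVC  r0←0x2d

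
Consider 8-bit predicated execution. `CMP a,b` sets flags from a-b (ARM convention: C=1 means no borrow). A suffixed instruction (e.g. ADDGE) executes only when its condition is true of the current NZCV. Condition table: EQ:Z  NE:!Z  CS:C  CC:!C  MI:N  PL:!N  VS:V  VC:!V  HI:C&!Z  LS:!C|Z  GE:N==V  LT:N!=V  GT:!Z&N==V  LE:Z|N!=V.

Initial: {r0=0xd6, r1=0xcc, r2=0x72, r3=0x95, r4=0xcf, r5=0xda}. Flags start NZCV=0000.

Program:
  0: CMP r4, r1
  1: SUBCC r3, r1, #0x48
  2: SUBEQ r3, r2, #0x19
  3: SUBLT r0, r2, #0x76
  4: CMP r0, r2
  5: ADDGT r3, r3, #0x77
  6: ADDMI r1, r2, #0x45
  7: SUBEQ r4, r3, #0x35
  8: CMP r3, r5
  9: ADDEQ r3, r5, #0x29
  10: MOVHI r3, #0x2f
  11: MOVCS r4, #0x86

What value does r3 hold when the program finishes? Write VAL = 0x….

[0] flags=0010 → (cmp)
[1] flags=0010 CC?F → skip
[2] flags=0010 EQ?F → skip
[3] flags=0010 LT?F → skip
[4] flags=0011 → (cmp)
[5] flags=0011 GT?F → skip
[6] flags=0011 MI?F → skip
[7] flags=0011 EQ?F → skip
[8] flags=1000 → (cmp)
[9] flags=1000 EQ?F → skip
[10] flags=1000 HI?F → skip
[11] flags=1000 CS?F → skip

VAL = 0x95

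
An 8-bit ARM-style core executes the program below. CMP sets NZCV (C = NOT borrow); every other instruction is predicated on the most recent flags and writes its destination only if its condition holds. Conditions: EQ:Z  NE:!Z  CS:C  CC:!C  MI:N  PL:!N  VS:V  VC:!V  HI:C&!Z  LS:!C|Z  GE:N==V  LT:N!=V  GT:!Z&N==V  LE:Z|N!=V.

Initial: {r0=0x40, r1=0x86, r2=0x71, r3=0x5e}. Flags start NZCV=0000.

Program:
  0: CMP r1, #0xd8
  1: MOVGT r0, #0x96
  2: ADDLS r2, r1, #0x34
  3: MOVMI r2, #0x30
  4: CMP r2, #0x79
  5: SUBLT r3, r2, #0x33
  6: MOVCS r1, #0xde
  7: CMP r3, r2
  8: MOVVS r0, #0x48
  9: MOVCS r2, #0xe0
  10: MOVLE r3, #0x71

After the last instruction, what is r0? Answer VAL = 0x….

0: ✓ CMP  NZCV=1000
1: · MOVGT
2: ✓ ADDLS  r2←0xba
3: ✓ MOVMI  r2←0x30
4: ✓ CMP  NZCV=1000
5: ✓ SUBLT  r3←0xfd
6: · MOVCS
7: ✓ CMP  NZCV=1010
8: · MOVVS
9: ✓ MOVCS  r2←0xe0
10: ✓ MOVLE  r3←0x71

VAL = 0x40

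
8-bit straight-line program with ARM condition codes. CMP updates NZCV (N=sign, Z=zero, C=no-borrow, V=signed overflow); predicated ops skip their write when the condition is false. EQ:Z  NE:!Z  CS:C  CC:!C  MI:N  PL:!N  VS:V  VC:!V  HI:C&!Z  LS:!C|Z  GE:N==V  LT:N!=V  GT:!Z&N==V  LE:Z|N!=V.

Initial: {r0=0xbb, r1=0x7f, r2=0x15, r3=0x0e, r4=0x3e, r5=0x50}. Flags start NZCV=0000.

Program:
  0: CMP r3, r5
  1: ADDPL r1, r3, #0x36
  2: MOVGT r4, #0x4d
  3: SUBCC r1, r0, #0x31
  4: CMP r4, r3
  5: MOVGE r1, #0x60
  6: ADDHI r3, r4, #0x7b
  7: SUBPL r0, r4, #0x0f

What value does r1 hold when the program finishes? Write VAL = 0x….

VAL = 0x60

0: ✓ CMP  NZCV=1000
1: · ADDPL
2: · MOVGT
3: ✓ SUBCC  r1←0x8a
4: ✓ CMP  NZCV=0010
5: ✓ MOVGE  r1←0x60
6: ✓ ADDHI  r3←0xb9
7: ✓ SUBPL  r0←0x2f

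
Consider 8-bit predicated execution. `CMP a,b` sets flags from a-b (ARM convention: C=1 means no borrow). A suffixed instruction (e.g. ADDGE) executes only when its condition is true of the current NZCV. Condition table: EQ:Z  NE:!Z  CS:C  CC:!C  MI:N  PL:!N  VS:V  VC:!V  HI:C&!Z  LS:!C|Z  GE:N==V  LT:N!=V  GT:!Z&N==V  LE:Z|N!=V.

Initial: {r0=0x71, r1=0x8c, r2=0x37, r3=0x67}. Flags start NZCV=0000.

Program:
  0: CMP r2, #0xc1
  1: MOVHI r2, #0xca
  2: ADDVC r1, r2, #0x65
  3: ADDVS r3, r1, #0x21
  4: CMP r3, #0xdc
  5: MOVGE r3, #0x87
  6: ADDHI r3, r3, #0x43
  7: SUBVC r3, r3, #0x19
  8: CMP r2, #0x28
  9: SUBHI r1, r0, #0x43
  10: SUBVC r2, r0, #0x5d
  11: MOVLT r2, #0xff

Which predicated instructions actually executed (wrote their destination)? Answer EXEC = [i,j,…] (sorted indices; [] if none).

[0] flags=0000 → (cmp)
[1] flags=0000 HI?F → skip
[2] flags=0000 VC?T → r1=0x9c
[3] flags=0000 VS?F → skip
[4] flags=1001 → (cmp)
[5] flags=1001 GE?T → r3=0x87
[6] flags=1001 HI?F → skip
[7] flags=1001 VC?F → skip
[8] flags=0010 → (cmp)
[9] flags=0010 HI?T → r1=0x2e
[10] flags=0010 VC?T → r2=0x14
[11] flags=0010 LT?F → skip

EXEC = [2,5,9,10]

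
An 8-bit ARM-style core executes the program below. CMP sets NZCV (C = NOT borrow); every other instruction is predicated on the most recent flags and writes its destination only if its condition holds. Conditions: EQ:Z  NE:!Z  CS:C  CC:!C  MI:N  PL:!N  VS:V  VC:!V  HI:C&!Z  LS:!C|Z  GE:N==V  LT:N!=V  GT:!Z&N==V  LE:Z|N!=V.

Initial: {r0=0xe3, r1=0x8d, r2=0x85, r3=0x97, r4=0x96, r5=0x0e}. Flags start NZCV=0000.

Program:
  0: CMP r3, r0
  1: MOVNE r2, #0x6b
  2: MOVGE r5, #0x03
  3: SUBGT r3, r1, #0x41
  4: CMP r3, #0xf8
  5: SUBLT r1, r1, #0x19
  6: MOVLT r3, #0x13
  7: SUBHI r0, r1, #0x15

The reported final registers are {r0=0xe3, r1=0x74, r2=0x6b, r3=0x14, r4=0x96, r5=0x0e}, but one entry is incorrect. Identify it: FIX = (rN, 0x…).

FIX = (r3, 0x13)

[0] flags=1000 → (cmp)
[1] flags=1000 NE?T → r2=0x6b
[2] flags=1000 GE?F → skip
[3] flags=1000 GT?F → skip
[4] flags=1000 → (cmp)
[5] flags=1000 LT?T → r1=0x74
[6] flags=1000 LT?T → r3=0x13
[7] flags=1000 HI?F → skip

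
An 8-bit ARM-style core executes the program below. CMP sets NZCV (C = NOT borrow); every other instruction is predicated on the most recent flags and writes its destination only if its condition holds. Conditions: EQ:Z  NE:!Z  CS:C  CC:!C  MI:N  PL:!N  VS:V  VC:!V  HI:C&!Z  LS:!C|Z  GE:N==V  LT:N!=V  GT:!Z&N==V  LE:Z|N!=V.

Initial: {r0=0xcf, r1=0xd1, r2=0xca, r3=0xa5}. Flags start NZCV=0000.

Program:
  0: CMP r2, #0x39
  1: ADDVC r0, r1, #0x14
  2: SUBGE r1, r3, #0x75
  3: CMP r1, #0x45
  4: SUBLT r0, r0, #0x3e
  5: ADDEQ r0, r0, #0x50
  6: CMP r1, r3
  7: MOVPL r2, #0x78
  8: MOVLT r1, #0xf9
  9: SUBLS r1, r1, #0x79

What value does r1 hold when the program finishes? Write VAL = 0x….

VAL = 0xd1

0: ✓ CMP  NZCV=1010
1: ✓ ADDVC  r0←0xe5
2: · SUBGE
3: ✓ CMP  NZCV=1010
4: ✓ SUBLT  r0←0xa7
5: · ADDEQ
6: ✓ CMP  NZCV=0010
7: ✓ MOVPL  r2←0x78
8: · MOVLT
9: · SUBLS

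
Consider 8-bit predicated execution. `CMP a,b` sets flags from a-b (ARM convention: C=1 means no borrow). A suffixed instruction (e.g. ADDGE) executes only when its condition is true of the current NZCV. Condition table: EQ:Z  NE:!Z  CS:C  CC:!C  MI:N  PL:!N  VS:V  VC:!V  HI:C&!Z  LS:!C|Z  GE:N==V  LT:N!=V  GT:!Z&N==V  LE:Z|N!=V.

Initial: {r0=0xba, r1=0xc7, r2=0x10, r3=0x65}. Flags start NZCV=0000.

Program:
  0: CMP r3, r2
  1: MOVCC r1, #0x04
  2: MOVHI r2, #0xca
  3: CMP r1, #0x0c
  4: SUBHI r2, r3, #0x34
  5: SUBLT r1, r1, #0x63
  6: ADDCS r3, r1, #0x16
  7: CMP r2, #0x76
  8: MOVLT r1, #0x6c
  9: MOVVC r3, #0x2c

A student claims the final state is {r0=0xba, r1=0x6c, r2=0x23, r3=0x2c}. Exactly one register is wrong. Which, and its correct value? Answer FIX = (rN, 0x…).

[0] flags=0010 → (cmp)
[1] flags=0010 CC?F → skip
[2] flags=0010 HI?T → r2=0xca
[3] flags=1010 → (cmp)
[4] flags=1010 HI?T → r2=0x31
[5] flags=1010 LT?T → r1=0x64
[6] flags=1010 CS?T → r3=0x7a
[7] flags=1000 → (cmp)
[8] flags=1000 LT?T → r1=0x6c
[9] flags=1000 VC?T → r3=0x2c

FIX = (r2, 0x31)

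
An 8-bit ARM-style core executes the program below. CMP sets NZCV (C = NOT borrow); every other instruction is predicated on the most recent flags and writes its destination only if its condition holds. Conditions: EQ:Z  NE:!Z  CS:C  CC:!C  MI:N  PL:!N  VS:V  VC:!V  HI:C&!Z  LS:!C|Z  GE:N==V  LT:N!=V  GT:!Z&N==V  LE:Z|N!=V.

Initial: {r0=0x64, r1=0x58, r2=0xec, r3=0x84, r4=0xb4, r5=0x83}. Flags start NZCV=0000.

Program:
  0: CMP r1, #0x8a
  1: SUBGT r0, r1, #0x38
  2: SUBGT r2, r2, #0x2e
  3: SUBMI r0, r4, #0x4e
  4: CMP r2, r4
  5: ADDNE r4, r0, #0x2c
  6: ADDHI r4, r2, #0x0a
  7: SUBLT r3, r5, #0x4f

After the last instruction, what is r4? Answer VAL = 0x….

0: ✓ CMP  NZCV=1001
1: ✓ SUBGT  r0←0x20
2: ✓ SUBGT  r2←0xbe
3: ✓ SUBMI  r0←0x66
4: ✓ CMP  NZCV=0010
5: ✓ ADDNE  r4←0x92
6: ✓ ADDHI  r4←0xc8
7: · SUBLT

VAL = 0xc8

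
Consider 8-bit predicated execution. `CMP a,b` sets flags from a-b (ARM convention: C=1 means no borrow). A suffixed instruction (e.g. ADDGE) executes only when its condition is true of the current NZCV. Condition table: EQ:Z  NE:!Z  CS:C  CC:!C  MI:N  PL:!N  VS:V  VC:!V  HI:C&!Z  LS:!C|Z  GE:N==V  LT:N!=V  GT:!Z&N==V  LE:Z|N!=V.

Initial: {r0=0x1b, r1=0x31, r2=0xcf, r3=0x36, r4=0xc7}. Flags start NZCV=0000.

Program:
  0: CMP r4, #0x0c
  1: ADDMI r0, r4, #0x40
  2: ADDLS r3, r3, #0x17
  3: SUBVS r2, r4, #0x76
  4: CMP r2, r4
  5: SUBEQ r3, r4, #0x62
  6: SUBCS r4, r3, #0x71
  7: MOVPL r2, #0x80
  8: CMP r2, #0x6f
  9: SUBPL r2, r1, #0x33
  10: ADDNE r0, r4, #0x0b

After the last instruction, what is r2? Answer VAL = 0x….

[0] flags=1010 → (cmp)
[1] flags=1010 MI?T → r0=0x07
[2] flags=1010 LS?F → skip
[3] flags=1010 VS?F → skip
[4] flags=0010 → (cmp)
[5] flags=0010 EQ?F → skip
[6] flags=0010 CS?T → r4=0xc5
[7] flags=0010 PL?T → r2=0x80
[8] flags=0011 → (cmp)
[9] flags=0011 PL?T → r2=0xfe
[10] flags=0011 NE?T → r0=0xd0

VAL = 0xfe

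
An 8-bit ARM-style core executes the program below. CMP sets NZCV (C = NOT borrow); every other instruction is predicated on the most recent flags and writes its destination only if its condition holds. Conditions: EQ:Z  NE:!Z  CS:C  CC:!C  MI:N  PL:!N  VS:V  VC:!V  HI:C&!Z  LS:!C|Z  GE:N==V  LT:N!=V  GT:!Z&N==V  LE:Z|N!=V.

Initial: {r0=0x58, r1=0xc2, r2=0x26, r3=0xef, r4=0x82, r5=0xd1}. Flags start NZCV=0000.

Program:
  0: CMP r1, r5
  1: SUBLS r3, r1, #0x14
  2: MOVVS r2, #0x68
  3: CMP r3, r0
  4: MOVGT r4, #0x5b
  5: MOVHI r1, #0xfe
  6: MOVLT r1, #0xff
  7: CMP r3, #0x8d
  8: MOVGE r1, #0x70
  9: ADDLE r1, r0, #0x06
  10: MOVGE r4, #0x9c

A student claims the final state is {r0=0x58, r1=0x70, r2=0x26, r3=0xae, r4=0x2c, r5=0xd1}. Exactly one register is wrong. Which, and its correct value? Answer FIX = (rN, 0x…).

[0] flags=1000 → (cmp)
[1] flags=1000 LS?T → r3=0xae
[2] flags=1000 VS?F → skip
[3] flags=0011 → (cmp)
[4] flags=0011 GT?F → skip
[5] flags=0011 HI?T → r1=0xfe
[6] flags=0011 LT?T → r1=0xff
[7] flags=0010 → (cmp)
[8] flags=0010 GE?T → r1=0x70
[9] flags=0010 LE?F → skip
[10] flags=0010 GE?T → r4=0x9c

FIX = (r4, 0x9c)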